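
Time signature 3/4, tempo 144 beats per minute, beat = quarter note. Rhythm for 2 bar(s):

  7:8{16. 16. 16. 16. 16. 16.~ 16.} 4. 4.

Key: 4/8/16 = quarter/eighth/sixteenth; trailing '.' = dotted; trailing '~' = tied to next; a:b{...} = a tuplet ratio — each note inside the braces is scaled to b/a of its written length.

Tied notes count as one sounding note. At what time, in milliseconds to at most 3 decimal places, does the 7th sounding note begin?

1. 0.0ms @ 0 + 178.571ms (3/7)
2. 178.571ms @ 3/7 + 178.571ms (3/7)
3. 357.143ms @ 6/7 + 178.571ms (3/7)
4. 535.714ms @ 9/7 + 178.571ms (3/7)
5. 714.286ms @ 12/7 + 178.571ms (3/7)
6. 892.857ms @ 15/7 + 357.143ms (6/7)
7. 1250.0ms @ 3 + 625.0ms (3/2)
8. 1875.0ms @ 9/2 + 625.0ms (3/2)

note 7 onset = 3b = 1250.0ms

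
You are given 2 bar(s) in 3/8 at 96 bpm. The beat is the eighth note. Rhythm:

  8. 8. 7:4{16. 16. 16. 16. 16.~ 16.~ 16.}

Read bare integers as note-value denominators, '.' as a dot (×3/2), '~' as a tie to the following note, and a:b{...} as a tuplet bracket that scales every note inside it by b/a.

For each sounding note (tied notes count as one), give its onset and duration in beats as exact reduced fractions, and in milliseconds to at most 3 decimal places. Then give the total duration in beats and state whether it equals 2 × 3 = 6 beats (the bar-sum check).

1) 0.0ms=0b +937.5ms=3/2b
2) 937.5ms=3/2b +937.5ms=3/2b
3) 1875.0ms=3b +267.857ms=3/7b
4) 2142.857ms=24/7b +267.857ms=3/7b
5) 2410.714ms=27/7b +267.857ms=3/7b
6) 2678.571ms=30/7b +267.857ms=3/7b
7) 2946.429ms=33/7b +803.571ms=9/7b
Σ=6b of 6 (96bpm 3/8) — PASS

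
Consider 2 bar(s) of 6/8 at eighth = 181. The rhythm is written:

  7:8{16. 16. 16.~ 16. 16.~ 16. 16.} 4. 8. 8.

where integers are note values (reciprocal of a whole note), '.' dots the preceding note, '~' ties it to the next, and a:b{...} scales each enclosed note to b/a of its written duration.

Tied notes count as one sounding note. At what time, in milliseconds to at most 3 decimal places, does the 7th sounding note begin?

1. 0.0ms @ 0 + 284.136ms (6/7)
2. 284.136ms @ 6/7 + 284.136ms (6/7)
3. 568.272ms @ 12/7 + 568.272ms (12/7)
4. 1136.543ms @ 24/7 + 568.272ms (12/7)
5. 1704.815ms @ 36/7 + 284.136ms (6/7)
6. 1988.95ms @ 6 + 994.475ms (3)
7. 2983.425ms @ 9 + 497.238ms (3/2)
8. 3480.663ms @ 21/2 + 497.238ms (3/2)

note 7 onset = 9b = 2983.425ms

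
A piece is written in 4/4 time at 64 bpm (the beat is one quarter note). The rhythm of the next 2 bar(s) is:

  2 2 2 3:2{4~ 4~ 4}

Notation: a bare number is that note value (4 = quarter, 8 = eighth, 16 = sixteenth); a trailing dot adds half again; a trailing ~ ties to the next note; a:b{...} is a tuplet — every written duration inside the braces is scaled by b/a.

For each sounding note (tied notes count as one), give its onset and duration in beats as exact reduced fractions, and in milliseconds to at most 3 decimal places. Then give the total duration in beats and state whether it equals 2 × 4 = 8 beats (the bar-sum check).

1) 0.0ms=0b +1875.0ms=2b
2) 1875.0ms=2b +1875.0ms=2b
3) 3750.0ms=4b +1875.0ms=2b
4) 5625.0ms=6b +1875.0ms=2b
Σ=8b of 8 (64bpm 4/4) — PASS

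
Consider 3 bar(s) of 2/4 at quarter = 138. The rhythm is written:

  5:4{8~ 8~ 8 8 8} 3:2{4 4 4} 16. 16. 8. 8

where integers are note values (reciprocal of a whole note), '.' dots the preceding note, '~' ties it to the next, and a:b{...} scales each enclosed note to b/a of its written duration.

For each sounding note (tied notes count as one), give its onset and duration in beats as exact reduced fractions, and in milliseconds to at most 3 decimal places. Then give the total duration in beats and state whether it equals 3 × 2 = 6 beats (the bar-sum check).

1) 0.0ms=0b +521.739ms=6/5b
2) 521.739ms=6/5b +173.913ms=2/5b
3) 695.652ms=8/5b +173.913ms=2/5b
4) 869.565ms=2b +289.855ms=2/3b
5) 1159.42ms=8/3b +289.855ms=2/3b
6) 1449.275ms=10/3b +289.855ms=2/3b
7) 1739.13ms=4b +163.043ms=3/8b
8) 1902.174ms=35/8b +163.043ms=3/8b
9) 2065.217ms=19/4b +326.087ms=3/4b
10) 2391.304ms=11/2b +217.391ms=1/2b
Σ=6b of 6 (138bpm 2/4) — PASS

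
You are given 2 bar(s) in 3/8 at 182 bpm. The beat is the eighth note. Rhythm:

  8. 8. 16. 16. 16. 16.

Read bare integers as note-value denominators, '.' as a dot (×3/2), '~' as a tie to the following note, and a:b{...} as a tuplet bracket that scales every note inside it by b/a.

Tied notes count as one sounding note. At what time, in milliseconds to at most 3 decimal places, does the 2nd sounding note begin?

1. 0.0ms @ 0 + 494.505ms (3/2)
2. 494.505ms @ 3/2 + 494.505ms (3/2)
3. 989.011ms @ 3 + 247.253ms (3/4)
4. 1236.264ms @ 15/4 + 247.253ms (3/4)
5. 1483.516ms @ 9/2 + 247.253ms (3/4)
6. 1730.769ms @ 21/4 + 247.253ms (3/4)

note 2 onset = 3/2b = 494.505ms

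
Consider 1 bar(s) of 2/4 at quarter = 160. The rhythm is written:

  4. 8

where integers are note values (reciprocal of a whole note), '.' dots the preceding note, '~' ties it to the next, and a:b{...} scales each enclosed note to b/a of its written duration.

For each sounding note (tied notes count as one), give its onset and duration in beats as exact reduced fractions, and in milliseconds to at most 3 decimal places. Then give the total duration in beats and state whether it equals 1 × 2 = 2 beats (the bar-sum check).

1) 0.0ms=0b +562.5ms=3/2b
2) 562.5ms=3/2b +187.5ms=1/2b
Σ=2b of 2 (160bpm 2/4) — PASS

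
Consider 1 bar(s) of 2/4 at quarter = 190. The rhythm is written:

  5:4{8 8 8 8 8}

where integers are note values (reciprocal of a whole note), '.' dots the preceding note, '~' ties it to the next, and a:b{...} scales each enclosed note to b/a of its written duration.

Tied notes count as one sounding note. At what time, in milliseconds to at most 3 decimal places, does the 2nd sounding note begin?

1. 0.0ms @ 0 + 126.316ms (2/5)
2. 126.316ms @ 2/5 + 126.316ms (2/5)
3. 252.632ms @ 4/5 + 126.316ms (2/5)
4. 378.947ms @ 6/5 + 126.316ms (2/5)
5. 505.263ms @ 8/5 + 126.316ms (2/5)

note 2 onset = 2/5b = 126.316ms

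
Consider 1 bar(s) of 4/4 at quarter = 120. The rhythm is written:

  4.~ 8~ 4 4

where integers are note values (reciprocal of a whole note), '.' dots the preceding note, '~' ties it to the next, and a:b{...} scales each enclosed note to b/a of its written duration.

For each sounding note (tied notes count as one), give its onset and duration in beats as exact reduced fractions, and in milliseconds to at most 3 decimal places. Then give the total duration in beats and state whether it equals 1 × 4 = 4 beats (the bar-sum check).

1) 0.0ms=0b +1500.0ms=3b
2) 1500.0ms=3b +500.0ms=1b
Σ=4b of 4 (120bpm 4/4) — PASS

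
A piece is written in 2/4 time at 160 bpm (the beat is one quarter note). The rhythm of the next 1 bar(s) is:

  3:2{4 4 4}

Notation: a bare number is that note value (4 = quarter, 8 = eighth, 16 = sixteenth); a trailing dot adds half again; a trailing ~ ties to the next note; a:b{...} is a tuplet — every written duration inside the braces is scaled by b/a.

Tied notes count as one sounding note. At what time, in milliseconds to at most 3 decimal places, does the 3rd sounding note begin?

1. 0.0ms @ 0 + 250.0ms (2/3)
2. 250.0ms @ 2/3 + 250.0ms (2/3)
3. 500.0ms @ 4/3 + 250.0ms (2/3)

note 3 onset = 4/3b = 500.0ms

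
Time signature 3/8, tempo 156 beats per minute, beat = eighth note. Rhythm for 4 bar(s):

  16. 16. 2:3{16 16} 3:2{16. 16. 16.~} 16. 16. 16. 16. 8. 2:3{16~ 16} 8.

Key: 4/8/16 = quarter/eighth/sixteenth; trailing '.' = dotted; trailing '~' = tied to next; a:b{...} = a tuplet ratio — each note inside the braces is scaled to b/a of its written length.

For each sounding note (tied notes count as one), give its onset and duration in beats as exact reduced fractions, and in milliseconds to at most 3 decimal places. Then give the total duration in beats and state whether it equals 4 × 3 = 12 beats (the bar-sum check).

1) 0.0ms=0b +288.462ms=3/4b
2) 288.462ms=3/4b +288.462ms=3/4b
3) 576.923ms=3/2b +288.462ms=3/4b
4) 865.385ms=9/4b +288.462ms=3/4b
5) 1153.846ms=3b +192.308ms=1/2b
6) 1346.154ms=7/2b +192.308ms=1/2b
7) 1538.462ms=4b +480.769ms=5/4b
8) 2019.231ms=21/4b +288.462ms=3/4b
9) 2307.692ms=6b +288.462ms=3/4b
10) 2596.154ms=27/4b +288.462ms=3/4b
11) 2884.615ms=15/2b +576.923ms=3/2b
12) 3461.538ms=9b +576.923ms=3/2b
13) 4038.462ms=21/2b +576.923ms=3/2b
Σ=12b of 12 (156bpm 3/8) — PASS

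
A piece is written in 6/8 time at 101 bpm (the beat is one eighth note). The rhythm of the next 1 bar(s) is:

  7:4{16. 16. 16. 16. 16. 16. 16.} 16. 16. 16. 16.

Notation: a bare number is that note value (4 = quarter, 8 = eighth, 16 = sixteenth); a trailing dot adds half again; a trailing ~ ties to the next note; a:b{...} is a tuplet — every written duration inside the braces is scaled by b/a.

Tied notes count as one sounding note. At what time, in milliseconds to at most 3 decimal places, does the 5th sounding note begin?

1. 0.0ms @ 0 + 254.597ms (3/7)
2. 254.597ms @ 3/7 + 254.597ms (3/7)
3. 509.194ms @ 6/7 + 254.597ms (3/7)
4. 763.791ms @ 9/7 + 254.597ms (3/7)
5. 1018.388ms @ 12/7 + 254.597ms (3/7)
6. 1272.984ms @ 15/7 + 254.597ms (3/7)
7. 1527.581ms @ 18/7 + 254.597ms (3/7)
8. 1782.178ms @ 3 + 445.545ms (3/4)
9. 2227.723ms @ 15/4 + 445.545ms (3/4)
10. 2673.267ms @ 9/2 + 445.545ms (3/4)
11. 3118.812ms @ 21/4 + 445.545ms (3/4)

note 5 onset = 12/7b = 1018.388ms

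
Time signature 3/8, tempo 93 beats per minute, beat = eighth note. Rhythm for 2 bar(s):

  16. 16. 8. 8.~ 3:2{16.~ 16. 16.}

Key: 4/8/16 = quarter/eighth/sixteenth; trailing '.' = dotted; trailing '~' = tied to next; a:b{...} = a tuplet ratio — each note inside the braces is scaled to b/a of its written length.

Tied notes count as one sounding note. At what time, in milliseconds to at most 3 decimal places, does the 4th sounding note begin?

1. 0.0ms @ 0 + 483.871ms (3/4)
2. 483.871ms @ 3/4 + 483.871ms (3/4)
3. 967.742ms @ 3/2 + 967.742ms (3/2)
4. 1935.484ms @ 3 + 1612.903ms (5/2)
5. 3548.387ms @ 11/2 + 322.581ms (1/2)

note 4 onset = 3b = 1935.484ms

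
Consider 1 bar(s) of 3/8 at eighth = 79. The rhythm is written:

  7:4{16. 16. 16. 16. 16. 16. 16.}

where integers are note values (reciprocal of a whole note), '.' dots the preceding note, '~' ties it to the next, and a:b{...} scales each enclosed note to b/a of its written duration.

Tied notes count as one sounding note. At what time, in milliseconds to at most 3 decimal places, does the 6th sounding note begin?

1. 0.0ms @ 0 + 325.497ms (3/7)
2. 325.497ms @ 3/7 + 325.497ms (3/7)
3. 650.995ms @ 6/7 + 325.497ms (3/7)
4. 976.492ms @ 9/7 + 325.497ms (3/7)
5. 1301.989ms @ 12/7 + 325.497ms (3/7)
6. 1627.486ms @ 15/7 + 325.497ms (3/7)
7. 1952.984ms @ 18/7 + 325.497ms (3/7)

note 6 onset = 15/7b = 1627.486ms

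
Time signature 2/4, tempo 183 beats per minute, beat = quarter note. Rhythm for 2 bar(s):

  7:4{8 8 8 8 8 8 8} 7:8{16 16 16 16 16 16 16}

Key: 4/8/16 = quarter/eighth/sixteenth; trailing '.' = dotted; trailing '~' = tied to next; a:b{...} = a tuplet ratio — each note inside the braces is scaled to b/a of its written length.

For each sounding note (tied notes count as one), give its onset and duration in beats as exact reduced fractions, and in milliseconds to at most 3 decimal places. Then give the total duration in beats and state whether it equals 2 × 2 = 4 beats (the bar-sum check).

1) 0.0ms=0b +93.677ms=2/7b
2) 93.677ms=2/7b +93.677ms=2/7b
3) 187.354ms=4/7b +93.677ms=2/7b
4) 281.03ms=6/7b +93.677ms=2/7b
5) 374.707ms=8/7b +93.677ms=2/7b
6) 468.384ms=10/7b +93.677ms=2/7b
7) 562.061ms=12/7b +93.677ms=2/7b
8) 655.738ms=2b +93.677ms=2/7b
9) 749.415ms=16/7b +93.677ms=2/7b
10) 843.091ms=18/7b +93.677ms=2/7b
11) 936.768ms=20/7b +93.677ms=2/7b
12) 1030.445ms=22/7b +93.677ms=2/7b
13) 1124.122ms=24/7b +93.677ms=2/7b
14) 1217.799ms=26/7b +93.677ms=2/7b
Σ=4b of 4 (183bpm 2/4) — PASS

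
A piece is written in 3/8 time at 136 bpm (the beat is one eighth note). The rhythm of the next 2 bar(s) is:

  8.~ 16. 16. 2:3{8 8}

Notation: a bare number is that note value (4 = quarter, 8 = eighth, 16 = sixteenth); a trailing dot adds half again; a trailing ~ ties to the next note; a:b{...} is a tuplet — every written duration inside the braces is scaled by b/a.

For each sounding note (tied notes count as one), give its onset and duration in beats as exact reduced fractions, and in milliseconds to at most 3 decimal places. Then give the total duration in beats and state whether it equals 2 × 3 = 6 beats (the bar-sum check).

1) 0.0ms=0b +992.647ms=9/4b
2) 992.647ms=9/4b +330.882ms=3/4b
3) 1323.529ms=3b +661.765ms=3/2b
4) 1985.294ms=9/2b +661.765ms=3/2b
Σ=6b of 6 (136bpm 3/8) — PASS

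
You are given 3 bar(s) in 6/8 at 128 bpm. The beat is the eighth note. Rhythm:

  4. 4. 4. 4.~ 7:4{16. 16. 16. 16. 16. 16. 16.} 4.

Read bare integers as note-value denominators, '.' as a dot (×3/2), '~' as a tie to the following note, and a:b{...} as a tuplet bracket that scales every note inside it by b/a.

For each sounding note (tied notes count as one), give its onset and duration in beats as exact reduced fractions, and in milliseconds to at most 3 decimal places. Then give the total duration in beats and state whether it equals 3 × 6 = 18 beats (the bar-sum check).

1) 0.0ms=0b +1406.25ms=3b
2) 1406.25ms=3b +1406.25ms=3b
3) 2812.5ms=6b +1406.25ms=3b
4) 4218.75ms=9b +1607.143ms=24/7b
5) 5825.893ms=87/7b +200.893ms=3/7b
6) 6026.786ms=90/7b +200.893ms=3/7b
7) 6227.679ms=93/7b +200.893ms=3/7b
8) 6428.571ms=96/7b +200.893ms=3/7b
9) 6629.464ms=99/7b +200.893ms=3/7b
10) 6830.357ms=102/7b +200.893ms=3/7b
11) 7031.25ms=15b +1406.25ms=3b
Σ=18b of 18 (128bpm 6/8) — PASS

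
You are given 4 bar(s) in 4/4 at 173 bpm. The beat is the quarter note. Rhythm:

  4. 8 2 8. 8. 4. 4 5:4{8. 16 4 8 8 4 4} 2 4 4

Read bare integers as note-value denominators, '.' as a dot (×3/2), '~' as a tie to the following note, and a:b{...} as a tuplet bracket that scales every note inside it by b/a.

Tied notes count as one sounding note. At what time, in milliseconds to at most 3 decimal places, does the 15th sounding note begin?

note 15 onset = 12b = 4161.85ms

1. 0.0ms @ 0 + 520.231ms (3/2)
2. 520.231ms @ 3/2 + 173.41ms (1/2)
3. 693.642ms @ 2 + 693.642ms (2)
4. 1387.283ms @ 4 + 260.116ms (3/4)
5. 1647.399ms @ 19/4 + 260.116ms (3/4)
6. 1907.514ms @ 11/2 + 520.231ms (3/2)
7. 2427.746ms @ 7 + 346.821ms (1)
8. 2774.566ms @ 8 + 208.092ms (3/5)
9. 2982.659ms @ 43/5 + 69.364ms (1/5)
10. 3052.023ms @ 44/5 + 277.457ms (4/5)
11. 3329.48ms @ 48/5 + 138.728ms (2/5)
12. 3468.208ms @ 10 + 138.728ms (2/5)
13. 3606.936ms @ 52/5 + 277.457ms (4/5)
14. 3884.393ms @ 56/5 + 277.457ms (4/5)
15. 4161.85ms @ 12 + 693.642ms (2)
16. 4855.491ms @ 14 + 346.821ms (1)
17. 5202.312ms @ 15 + 346.821ms (1)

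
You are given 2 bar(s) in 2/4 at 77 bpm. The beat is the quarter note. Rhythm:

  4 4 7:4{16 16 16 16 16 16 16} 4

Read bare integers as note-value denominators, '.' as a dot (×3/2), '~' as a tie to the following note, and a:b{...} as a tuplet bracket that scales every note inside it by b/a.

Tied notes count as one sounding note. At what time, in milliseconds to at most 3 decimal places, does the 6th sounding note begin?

1. 0.0ms @ 0 + 779.221ms (1)
2. 779.221ms @ 1 + 779.221ms (1)
3. 1558.442ms @ 2 + 111.317ms (1/7)
4. 1669.759ms @ 15/7 + 111.317ms (1/7)
5. 1781.076ms @ 16/7 + 111.317ms (1/7)
6. 1892.393ms @ 17/7 + 111.317ms (1/7)
7. 2003.711ms @ 18/7 + 111.317ms (1/7)
8. 2115.028ms @ 19/7 + 111.317ms (1/7)
9. 2226.345ms @ 20/7 + 111.317ms (1/7)
10. 2337.662ms @ 3 + 779.221ms (1)

note 6 onset = 17/7b = 1892.393ms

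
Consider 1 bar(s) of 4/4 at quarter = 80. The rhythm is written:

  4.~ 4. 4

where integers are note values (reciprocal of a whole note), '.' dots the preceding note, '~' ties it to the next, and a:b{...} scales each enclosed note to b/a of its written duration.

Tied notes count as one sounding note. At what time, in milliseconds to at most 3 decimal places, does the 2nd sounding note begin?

1. 0.0ms @ 0 + 2250.0ms (3)
2. 2250.0ms @ 3 + 750.0ms (1)

note 2 onset = 3b = 2250.0ms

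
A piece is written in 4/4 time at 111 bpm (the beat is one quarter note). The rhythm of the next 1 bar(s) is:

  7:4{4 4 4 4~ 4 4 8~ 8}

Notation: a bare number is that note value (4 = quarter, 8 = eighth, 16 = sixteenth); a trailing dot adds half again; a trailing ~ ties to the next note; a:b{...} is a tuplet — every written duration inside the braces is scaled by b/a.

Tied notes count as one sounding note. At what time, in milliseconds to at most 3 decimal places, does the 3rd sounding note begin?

1. 0.0ms @ 0 + 308.88ms (4/7)
2. 308.88ms @ 4/7 + 308.88ms (4/7)
3. 617.761ms @ 8/7 + 308.88ms (4/7)
4. 926.641ms @ 12/7 + 617.761ms (8/7)
5. 1544.402ms @ 20/7 + 308.88ms (4/7)
6. 1853.282ms @ 24/7 + 308.88ms (4/7)

note 3 onset = 8/7b = 617.761ms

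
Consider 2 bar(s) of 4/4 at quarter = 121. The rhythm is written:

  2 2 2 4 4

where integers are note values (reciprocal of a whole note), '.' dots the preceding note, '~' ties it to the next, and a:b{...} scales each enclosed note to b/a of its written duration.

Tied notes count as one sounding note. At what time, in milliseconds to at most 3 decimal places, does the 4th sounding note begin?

1. 0.0ms @ 0 + 991.736ms (2)
2. 991.736ms @ 2 + 991.736ms (2)
3. 1983.471ms @ 4 + 991.736ms (2)
4. 2975.207ms @ 6 + 495.868ms (1)
5. 3471.074ms @ 7 + 495.868ms (1)

note 4 onset = 6b = 2975.207ms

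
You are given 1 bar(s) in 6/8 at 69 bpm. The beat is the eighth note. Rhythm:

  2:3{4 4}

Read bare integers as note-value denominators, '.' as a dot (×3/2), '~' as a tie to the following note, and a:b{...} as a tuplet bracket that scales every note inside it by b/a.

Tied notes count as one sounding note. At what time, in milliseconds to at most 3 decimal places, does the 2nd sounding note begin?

1. 0.0ms @ 0 + 2608.696ms (3)
2. 2608.696ms @ 3 + 2608.696ms (3)

note 2 onset = 3b = 2608.696ms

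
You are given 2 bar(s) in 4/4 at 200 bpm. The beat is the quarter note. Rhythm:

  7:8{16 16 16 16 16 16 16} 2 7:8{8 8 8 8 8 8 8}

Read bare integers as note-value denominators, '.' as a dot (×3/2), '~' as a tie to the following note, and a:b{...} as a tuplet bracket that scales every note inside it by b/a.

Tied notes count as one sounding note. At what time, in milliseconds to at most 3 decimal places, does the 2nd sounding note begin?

1. 0.0ms @ 0 + 85.714ms (2/7)
2. 85.714ms @ 2/7 + 85.714ms (2/7)
3. 171.429ms @ 4/7 + 85.714ms (2/7)
4. 257.143ms @ 6/7 + 85.714ms (2/7)
5. 342.857ms @ 8/7 + 85.714ms (2/7)
6. 428.571ms @ 10/7 + 85.714ms (2/7)
7. 514.286ms @ 12/7 + 85.714ms (2/7)
8. 600.0ms @ 2 + 600.0ms (2)
9. 1200.0ms @ 4 + 171.429ms (4/7)
10. 1371.429ms @ 32/7 + 171.429ms (4/7)
11. 1542.857ms @ 36/7 + 171.429ms (4/7)
12. 1714.286ms @ 40/7 + 171.429ms (4/7)
13. 1885.714ms @ 44/7 + 171.429ms (4/7)
14. 2057.143ms @ 48/7 + 171.429ms (4/7)
15. 2228.571ms @ 52/7 + 171.429ms (4/7)

note 2 onset = 2/7b = 85.714ms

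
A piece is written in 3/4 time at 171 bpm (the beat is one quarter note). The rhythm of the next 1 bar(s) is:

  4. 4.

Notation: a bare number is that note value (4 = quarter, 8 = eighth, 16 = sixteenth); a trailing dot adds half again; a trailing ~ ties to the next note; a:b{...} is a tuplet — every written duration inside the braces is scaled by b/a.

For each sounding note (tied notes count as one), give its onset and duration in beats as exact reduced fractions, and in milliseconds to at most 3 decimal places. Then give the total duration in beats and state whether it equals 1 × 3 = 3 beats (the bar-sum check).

1) 0.0ms=0b +526.316ms=3/2b
2) 526.316ms=3/2b +526.316ms=3/2b
Σ=3b of 3 (171bpm 3/4) — PASS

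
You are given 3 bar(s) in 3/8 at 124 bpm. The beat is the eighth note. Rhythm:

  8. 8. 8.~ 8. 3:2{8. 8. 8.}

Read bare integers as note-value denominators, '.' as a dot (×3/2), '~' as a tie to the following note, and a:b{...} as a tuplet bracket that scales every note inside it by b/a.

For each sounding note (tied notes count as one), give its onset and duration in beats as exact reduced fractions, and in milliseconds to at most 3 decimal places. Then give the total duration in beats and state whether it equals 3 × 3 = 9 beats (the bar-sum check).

1) 0.0ms=0b +725.806ms=3/2b
2) 725.806ms=3/2b +725.806ms=3/2b
3) 1451.613ms=3b +1451.613ms=3b
4) 2903.226ms=6b +483.871ms=1b
5) 3387.097ms=7b +483.871ms=1b
6) 3870.968ms=8b +483.871ms=1b
Σ=9b of 9 (124bpm 3/8) — PASS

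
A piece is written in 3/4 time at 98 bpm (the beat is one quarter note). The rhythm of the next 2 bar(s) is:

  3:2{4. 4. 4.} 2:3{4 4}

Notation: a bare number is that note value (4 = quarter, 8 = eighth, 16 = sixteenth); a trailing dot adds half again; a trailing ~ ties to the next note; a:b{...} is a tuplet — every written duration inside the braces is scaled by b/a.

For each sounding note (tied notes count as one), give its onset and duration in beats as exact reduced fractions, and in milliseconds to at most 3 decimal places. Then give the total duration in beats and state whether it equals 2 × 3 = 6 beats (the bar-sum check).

1) 0.0ms=0b +612.245ms=1b
2) 612.245ms=1b +612.245ms=1b
3) 1224.49ms=2b +612.245ms=1b
4) 1836.735ms=3b +918.367ms=3/2b
5) 2755.102ms=9/2b +918.367ms=3/2b
Σ=6b of 6 (98bpm 3/4) — PASS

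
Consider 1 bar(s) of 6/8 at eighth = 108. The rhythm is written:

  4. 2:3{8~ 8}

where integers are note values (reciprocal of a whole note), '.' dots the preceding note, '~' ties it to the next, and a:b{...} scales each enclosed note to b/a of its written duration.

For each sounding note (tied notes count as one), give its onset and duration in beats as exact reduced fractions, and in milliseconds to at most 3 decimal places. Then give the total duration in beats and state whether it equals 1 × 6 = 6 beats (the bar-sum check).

1) 0.0ms=0b +1666.667ms=3b
2) 1666.667ms=3b +1666.667ms=3b
Σ=6b of 6 (108bpm 6/8) — PASS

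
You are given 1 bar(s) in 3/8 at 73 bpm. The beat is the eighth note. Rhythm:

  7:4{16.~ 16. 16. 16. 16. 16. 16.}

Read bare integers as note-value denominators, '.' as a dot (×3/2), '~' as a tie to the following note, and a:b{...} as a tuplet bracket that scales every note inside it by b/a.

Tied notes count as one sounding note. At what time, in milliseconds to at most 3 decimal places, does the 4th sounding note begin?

note 4 onset = 12/7b = 1409.002ms

1. 0.0ms @ 0 + 704.501ms (6/7)
2. 704.501ms @ 6/7 + 352.25ms (3/7)
3. 1056.751ms @ 9/7 + 352.25ms (3/7)
4. 1409.002ms @ 12/7 + 352.25ms (3/7)
5. 1761.252ms @ 15/7 + 352.25ms (3/7)
6. 2113.503ms @ 18/7 + 352.25ms (3/7)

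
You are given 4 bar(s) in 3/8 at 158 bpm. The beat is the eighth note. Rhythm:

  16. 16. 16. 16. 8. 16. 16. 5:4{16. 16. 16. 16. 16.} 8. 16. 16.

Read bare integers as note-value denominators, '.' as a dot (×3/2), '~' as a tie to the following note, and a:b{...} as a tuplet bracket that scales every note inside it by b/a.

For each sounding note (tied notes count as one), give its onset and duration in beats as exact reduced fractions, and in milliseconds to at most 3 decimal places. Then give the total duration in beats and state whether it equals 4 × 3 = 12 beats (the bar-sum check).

1) 0.0ms=0b +284.81ms=3/4b
2) 284.81ms=3/4b +284.81ms=3/4b
3) 569.62ms=3/2b +284.81ms=3/4b
4) 854.43ms=9/4b +284.81ms=3/4b
5) 1139.241ms=3b +569.62ms=3/2b
6) 1708.861ms=9/2b +284.81ms=3/4b
7) 1993.671ms=21/4b +284.81ms=3/4b
8) 2278.481ms=6b +227.848ms=3/5b
9) 2506.329ms=33/5b +227.848ms=3/5b
10) 2734.177ms=36/5b +227.848ms=3/5b
11) 2962.025ms=39/5b +227.848ms=3/5b
12) 3189.873ms=42/5b +227.848ms=3/5b
13) 3417.722ms=9b +569.62ms=3/2b
14) 3987.342ms=21/2b +284.81ms=3/4b
15) 4272.152ms=45/4b +284.81ms=3/4b
Σ=12b of 12 (158bpm 3/8) — PASS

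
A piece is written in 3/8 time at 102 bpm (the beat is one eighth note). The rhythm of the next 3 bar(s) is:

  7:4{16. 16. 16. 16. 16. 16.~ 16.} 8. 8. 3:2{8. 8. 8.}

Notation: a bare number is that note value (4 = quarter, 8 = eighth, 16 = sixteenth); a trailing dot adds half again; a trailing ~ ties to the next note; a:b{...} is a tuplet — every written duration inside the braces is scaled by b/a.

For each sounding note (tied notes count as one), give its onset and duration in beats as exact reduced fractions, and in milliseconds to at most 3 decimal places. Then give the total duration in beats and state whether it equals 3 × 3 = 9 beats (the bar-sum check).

1) 0.0ms=0b +252.101ms=3/7b
2) 252.101ms=3/7b +252.101ms=3/7b
3) 504.202ms=6/7b +252.101ms=3/7b
4) 756.303ms=9/7b +252.101ms=3/7b
5) 1008.403ms=12/7b +252.101ms=3/7b
6) 1260.504ms=15/7b +504.202ms=6/7b
7) 1764.706ms=3b +882.353ms=3/2b
8) 2647.059ms=9/2b +882.353ms=3/2b
9) 3529.412ms=6b +588.235ms=1b
10) 4117.647ms=7b +588.235ms=1b
11) 4705.882ms=8b +588.235ms=1b
Σ=9b of 9 (102bpm 3/8) — PASS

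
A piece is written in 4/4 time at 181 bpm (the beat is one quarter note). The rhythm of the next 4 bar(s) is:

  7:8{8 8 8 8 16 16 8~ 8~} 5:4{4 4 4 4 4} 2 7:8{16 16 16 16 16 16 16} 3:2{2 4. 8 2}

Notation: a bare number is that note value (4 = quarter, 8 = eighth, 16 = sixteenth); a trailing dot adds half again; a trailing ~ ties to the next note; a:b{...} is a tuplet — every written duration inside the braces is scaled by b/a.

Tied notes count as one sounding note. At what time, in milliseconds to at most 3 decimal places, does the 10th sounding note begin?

1. 0.0ms @ 0 + 189.424ms (4/7)
2. 189.424ms @ 4/7 + 189.424ms (4/7)
3. 378.848ms @ 8/7 + 189.424ms (4/7)
4. 568.272ms @ 12/7 + 189.424ms (4/7)
5. 757.695ms @ 16/7 + 94.712ms (2/7)
6. 852.407ms @ 18/7 + 94.712ms (2/7)
7. 947.119ms @ 20/7 + 644.041ms (68/35)
8. 1591.16ms @ 24/5 + 265.193ms (4/5)
9. 1856.354ms @ 28/5 + 265.193ms (4/5)
10. 2121.547ms @ 32/5 + 265.193ms (4/5)
11. 2386.74ms @ 36/5 + 265.193ms (4/5)
12. 2651.934ms @ 8 + 662.983ms (2)
13. 3314.917ms @ 10 + 94.712ms (2/7)
14. 3409.629ms @ 72/7 + 94.712ms (2/7)
15. 3504.341ms @ 74/7 + 94.712ms (2/7)
16. 3599.053ms @ 76/7 + 94.712ms (2/7)
17. 3693.765ms @ 78/7 + 94.712ms (2/7)
18. 3788.477ms @ 80/7 + 94.712ms (2/7)
19. 3883.189ms @ 82/7 + 94.712ms (2/7)
20. 3977.901ms @ 12 + 441.989ms (4/3)
21. 4419.89ms @ 40/3 + 331.492ms (1)
22. 4751.381ms @ 43/3 + 110.497ms (1/3)
23. 4861.878ms @ 44/3 + 441.989ms (4/3)

note 10 onset = 32/5b = 2121.547ms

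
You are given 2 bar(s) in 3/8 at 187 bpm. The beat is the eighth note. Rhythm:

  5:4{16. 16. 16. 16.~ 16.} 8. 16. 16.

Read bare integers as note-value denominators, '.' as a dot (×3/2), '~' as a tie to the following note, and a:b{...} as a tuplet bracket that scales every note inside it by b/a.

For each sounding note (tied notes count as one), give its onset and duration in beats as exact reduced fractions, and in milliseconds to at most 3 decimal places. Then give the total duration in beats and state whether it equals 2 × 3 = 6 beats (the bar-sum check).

1) 0.0ms=0b +192.513ms=3/5b
2) 192.513ms=3/5b +192.513ms=3/5b
3) 385.027ms=6/5b +192.513ms=3/5b
4) 577.54ms=9/5b +385.027ms=6/5b
5) 962.567ms=3b +481.283ms=3/2b
6) 1443.85ms=9/2b +240.642ms=3/4b
7) 1684.492ms=21/4b +240.642ms=3/4b
Σ=6b of 6 (187bpm 3/8) — PASS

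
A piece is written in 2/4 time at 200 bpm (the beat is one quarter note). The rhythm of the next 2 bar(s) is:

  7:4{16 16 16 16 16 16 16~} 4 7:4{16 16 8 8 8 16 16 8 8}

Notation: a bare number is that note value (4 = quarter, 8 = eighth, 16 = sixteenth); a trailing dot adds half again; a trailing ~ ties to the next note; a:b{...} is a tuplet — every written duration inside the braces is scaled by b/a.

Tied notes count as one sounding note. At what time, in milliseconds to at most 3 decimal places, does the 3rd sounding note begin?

note 3 onset = 2/7b = 85.714ms

1. 0.0ms @ 0 + 42.857ms (1/7)
2. 42.857ms @ 1/7 + 42.857ms (1/7)
3. 85.714ms @ 2/7 + 42.857ms (1/7)
4. 128.571ms @ 3/7 + 42.857ms (1/7)
5. 171.429ms @ 4/7 + 42.857ms (1/7)
6. 214.286ms @ 5/7 + 42.857ms (1/7)
7. 257.143ms @ 6/7 + 342.857ms (8/7)
8. 600.0ms @ 2 + 42.857ms (1/7)
9. 642.857ms @ 15/7 + 42.857ms (1/7)
10. 685.714ms @ 16/7 + 85.714ms (2/7)
11. 771.429ms @ 18/7 + 85.714ms (2/7)
12. 857.143ms @ 20/7 + 85.714ms (2/7)
13. 942.857ms @ 22/7 + 42.857ms (1/7)
14. 985.714ms @ 23/7 + 42.857ms (1/7)
15. 1028.571ms @ 24/7 + 85.714ms (2/7)
16. 1114.286ms @ 26/7 + 85.714ms (2/7)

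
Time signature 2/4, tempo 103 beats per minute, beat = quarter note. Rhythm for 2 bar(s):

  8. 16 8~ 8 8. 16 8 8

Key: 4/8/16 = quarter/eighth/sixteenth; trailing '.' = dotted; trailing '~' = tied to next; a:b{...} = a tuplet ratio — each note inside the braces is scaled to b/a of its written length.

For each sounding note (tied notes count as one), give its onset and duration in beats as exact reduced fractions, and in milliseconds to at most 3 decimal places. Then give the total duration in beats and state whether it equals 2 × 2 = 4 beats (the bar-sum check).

1) 0.0ms=0b +436.893ms=3/4b
2) 436.893ms=3/4b +145.631ms=1/4b
3) 582.524ms=1b +582.524ms=1b
4) 1165.049ms=2b +436.893ms=3/4b
5) 1601.942ms=11/4b +145.631ms=1/4b
6) 1747.573ms=3b +291.262ms=1/2b
7) 2038.835ms=7/2b +291.262ms=1/2b
Σ=4b of 4 (103bpm 2/4) — PASS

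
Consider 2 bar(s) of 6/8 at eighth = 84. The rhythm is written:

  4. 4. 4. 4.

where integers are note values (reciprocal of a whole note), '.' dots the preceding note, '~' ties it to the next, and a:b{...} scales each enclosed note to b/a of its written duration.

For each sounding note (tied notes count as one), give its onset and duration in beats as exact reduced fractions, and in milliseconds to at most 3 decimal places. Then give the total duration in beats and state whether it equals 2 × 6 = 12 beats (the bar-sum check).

1) 0.0ms=0b +2142.857ms=3b
2) 2142.857ms=3b +2142.857ms=3b
3) 4285.714ms=6b +2142.857ms=3b
4) 6428.571ms=9b +2142.857ms=3b
Σ=12b of 12 (84bpm 6/8) — PASS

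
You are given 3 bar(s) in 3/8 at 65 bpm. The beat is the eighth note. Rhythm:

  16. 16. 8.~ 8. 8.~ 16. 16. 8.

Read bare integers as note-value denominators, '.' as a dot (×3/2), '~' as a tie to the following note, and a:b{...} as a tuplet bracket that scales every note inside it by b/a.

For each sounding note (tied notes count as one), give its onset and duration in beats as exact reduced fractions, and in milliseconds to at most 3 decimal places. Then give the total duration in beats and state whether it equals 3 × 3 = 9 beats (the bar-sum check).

1) 0.0ms=0b +692.308ms=3/4b
2) 692.308ms=3/4b +692.308ms=3/4b
3) 1384.615ms=3/2b +2769.231ms=3b
4) 4153.846ms=9/2b +2076.923ms=9/4b
5) 6230.769ms=27/4b +692.308ms=3/4b
6) 6923.077ms=15/2b +1384.615ms=3/2b
Σ=9b of 9 (65bpm 3/8) — PASS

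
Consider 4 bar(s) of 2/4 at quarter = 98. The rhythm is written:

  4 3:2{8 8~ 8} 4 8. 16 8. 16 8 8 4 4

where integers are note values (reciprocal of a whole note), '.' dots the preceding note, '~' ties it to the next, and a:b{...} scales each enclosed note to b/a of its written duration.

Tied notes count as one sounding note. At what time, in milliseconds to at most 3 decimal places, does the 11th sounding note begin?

note 11 onset = 6b = 3673.469ms

1. 0.0ms @ 0 + 612.245ms (1)
2. 612.245ms @ 1 + 204.082ms (1/3)
3. 816.327ms @ 4/3 + 408.163ms (2/3)
4. 1224.49ms @ 2 + 612.245ms (1)
5. 1836.735ms @ 3 + 459.184ms (3/4)
6. 2295.918ms @ 15/4 + 153.061ms (1/4)
7. 2448.98ms @ 4 + 459.184ms (3/4)
8. 2908.163ms @ 19/4 + 153.061ms (1/4)
9. 3061.224ms @ 5 + 306.122ms (1/2)
10. 3367.347ms @ 11/2 + 306.122ms (1/2)
11. 3673.469ms @ 6 + 612.245ms (1)
12. 4285.714ms @ 7 + 612.245ms (1)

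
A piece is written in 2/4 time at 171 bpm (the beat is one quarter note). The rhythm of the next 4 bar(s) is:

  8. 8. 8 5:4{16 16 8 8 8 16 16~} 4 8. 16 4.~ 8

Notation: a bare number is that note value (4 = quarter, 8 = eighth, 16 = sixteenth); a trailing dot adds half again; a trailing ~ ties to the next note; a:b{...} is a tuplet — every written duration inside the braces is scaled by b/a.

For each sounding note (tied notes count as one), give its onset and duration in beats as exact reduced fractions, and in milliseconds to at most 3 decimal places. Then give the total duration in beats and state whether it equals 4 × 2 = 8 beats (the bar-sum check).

1) 0.0ms=0b +263.158ms=3/4b
2) 263.158ms=3/4b +263.158ms=3/4b
3) 526.316ms=3/2b +175.439ms=1/2b
4) 701.754ms=2b +70.175ms=1/5b
5) 771.93ms=11/5b +70.175ms=1/5b
6) 842.105ms=12/5b +140.351ms=2/5b
7) 982.456ms=14/5b +140.351ms=2/5b
8) 1122.807ms=16/5b +140.351ms=2/5b
9) 1263.158ms=18/5b +70.175ms=1/5b
10) 1333.333ms=19/5b +421.053ms=6/5b
11) 1754.386ms=5b +263.158ms=3/4b
12) 2017.544ms=23/4b +87.719ms=1/4b
13) 2105.263ms=6b +701.754ms=2b
Σ=8b of 8 (171bpm 2/4) — PASS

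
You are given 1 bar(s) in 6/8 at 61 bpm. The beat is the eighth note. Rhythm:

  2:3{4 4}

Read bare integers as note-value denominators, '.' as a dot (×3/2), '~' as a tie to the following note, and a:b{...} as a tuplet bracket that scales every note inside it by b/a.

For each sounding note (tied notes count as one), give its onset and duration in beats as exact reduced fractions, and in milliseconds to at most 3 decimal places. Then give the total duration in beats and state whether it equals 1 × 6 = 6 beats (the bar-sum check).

1) 0.0ms=0b +2950.82ms=3b
2) 2950.82ms=3b +2950.82ms=3b
Σ=6b of 6 (61bpm 6/8) — PASS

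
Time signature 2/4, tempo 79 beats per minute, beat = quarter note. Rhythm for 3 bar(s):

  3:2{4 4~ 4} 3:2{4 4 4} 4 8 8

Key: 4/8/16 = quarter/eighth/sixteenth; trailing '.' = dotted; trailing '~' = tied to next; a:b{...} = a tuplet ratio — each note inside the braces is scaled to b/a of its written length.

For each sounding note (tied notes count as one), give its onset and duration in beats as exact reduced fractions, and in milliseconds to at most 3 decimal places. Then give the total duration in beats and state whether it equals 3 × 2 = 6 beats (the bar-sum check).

1) 0.0ms=0b +506.329ms=2/3b
2) 506.329ms=2/3b +1012.658ms=4/3b
3) 1518.987ms=2b +506.329ms=2/3b
4) 2025.316ms=8/3b +506.329ms=2/3b
5) 2531.646ms=10/3b +506.329ms=2/3b
6) 3037.975ms=4b +759.494ms=1b
7) 3797.468ms=5b +379.747ms=1/2b
8) 4177.215ms=11/2b +379.747ms=1/2b
Σ=6b of 6 (79bpm 2/4) — PASS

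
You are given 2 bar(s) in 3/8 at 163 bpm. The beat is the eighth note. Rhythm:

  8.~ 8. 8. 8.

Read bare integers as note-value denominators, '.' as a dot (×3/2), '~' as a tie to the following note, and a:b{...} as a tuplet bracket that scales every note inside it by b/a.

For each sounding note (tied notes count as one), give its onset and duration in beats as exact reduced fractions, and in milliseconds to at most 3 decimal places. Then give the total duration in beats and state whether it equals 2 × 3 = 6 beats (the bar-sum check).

1) 0.0ms=0b +1104.294ms=3b
2) 1104.294ms=3b +552.147ms=3/2b
3) 1656.442ms=9/2b +552.147ms=3/2b
Σ=6b of 6 (163bpm 3/8) — PASS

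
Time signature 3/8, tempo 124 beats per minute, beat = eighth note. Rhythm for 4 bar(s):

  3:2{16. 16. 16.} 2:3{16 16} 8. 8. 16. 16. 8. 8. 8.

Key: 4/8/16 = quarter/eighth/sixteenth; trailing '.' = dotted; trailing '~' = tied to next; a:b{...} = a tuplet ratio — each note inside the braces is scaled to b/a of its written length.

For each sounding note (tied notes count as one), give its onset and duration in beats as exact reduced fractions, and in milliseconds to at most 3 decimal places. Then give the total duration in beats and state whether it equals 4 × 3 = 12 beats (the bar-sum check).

1) 0.0ms=0b +241.935ms=1/2b
2) 241.935ms=1/2b +241.935ms=1/2b
3) 483.871ms=1b +241.935ms=1/2b
4) 725.806ms=3/2b +362.903ms=3/4b
5) 1088.71ms=9/4b +362.903ms=3/4b
6) 1451.613ms=3b +725.806ms=3/2b
7) 2177.419ms=9/2b +725.806ms=3/2b
8) 2903.226ms=6b +362.903ms=3/4b
9) 3266.129ms=27/4b +362.903ms=3/4b
10) 3629.032ms=15/2b +725.806ms=3/2b
11) 4354.839ms=9b +725.806ms=3/2b
12) 5080.645ms=21/2b +725.806ms=3/2b
Σ=12b of 12 (124bpm 3/8) — PASS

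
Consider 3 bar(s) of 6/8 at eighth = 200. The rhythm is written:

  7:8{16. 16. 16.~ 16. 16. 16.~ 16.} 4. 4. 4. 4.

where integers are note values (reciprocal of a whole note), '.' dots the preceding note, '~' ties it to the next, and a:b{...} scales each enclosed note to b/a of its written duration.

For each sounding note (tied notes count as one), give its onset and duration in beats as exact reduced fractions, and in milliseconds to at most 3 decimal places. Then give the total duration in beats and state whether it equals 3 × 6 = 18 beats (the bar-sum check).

1) 0.0ms=0b +257.143ms=6/7b
2) 257.143ms=6/7b +257.143ms=6/7b
3) 514.286ms=12/7b +514.286ms=12/7b
4) 1028.571ms=24/7b +257.143ms=6/7b
5) 1285.714ms=30/7b +514.286ms=12/7b
6) 1800.0ms=6b +900.0ms=3b
7) 2700.0ms=9b +900.0ms=3b
8) 3600.0ms=12b +900.0ms=3b
9) 4500.0ms=15b +900.0ms=3b
Σ=18b of 18 (200bpm 6/8) — PASS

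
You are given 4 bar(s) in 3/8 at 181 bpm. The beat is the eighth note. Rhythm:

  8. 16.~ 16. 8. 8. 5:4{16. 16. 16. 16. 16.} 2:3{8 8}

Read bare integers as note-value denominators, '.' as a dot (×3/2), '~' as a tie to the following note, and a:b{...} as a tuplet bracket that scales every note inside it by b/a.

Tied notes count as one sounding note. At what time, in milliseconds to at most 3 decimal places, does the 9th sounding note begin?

1. 0.0ms @ 0 + 497.238ms (3/2)
2. 497.238ms @ 3/2 + 497.238ms (3/2)
3. 994.475ms @ 3 + 497.238ms (3/2)
4. 1491.713ms @ 9/2 + 497.238ms (3/2)
5. 1988.95ms @ 6 + 198.895ms (3/5)
6. 2187.845ms @ 33/5 + 198.895ms (3/5)
7. 2386.74ms @ 36/5 + 198.895ms (3/5)
8. 2585.635ms @ 39/5 + 198.895ms (3/5)
9. 2784.53ms @ 42/5 + 198.895ms (3/5)
10. 2983.425ms @ 9 + 497.238ms (3/2)
11. 3480.663ms @ 21/2 + 497.238ms (3/2)

note 9 onset = 42/5b = 2784.53ms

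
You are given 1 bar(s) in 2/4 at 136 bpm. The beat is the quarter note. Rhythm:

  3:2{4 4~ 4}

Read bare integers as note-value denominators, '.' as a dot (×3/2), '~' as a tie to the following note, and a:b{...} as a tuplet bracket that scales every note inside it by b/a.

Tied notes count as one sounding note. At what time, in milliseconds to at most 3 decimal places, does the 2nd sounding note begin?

1. 0.0ms @ 0 + 294.118ms (2/3)
2. 294.118ms @ 2/3 + 588.235ms (4/3)

note 2 onset = 2/3b = 294.118ms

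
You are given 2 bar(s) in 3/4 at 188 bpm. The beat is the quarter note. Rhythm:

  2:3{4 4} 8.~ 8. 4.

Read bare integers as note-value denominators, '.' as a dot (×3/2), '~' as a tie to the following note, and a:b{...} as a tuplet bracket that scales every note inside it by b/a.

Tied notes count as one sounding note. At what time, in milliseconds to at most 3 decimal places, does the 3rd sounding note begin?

note 3 onset = 3b = 957.447ms

1. 0.0ms @ 0 + 478.723ms (3/2)
2. 478.723ms @ 3/2 + 478.723ms (3/2)
3. 957.447ms @ 3 + 478.723ms (3/2)
4. 1436.17ms @ 9/2 + 478.723ms (3/2)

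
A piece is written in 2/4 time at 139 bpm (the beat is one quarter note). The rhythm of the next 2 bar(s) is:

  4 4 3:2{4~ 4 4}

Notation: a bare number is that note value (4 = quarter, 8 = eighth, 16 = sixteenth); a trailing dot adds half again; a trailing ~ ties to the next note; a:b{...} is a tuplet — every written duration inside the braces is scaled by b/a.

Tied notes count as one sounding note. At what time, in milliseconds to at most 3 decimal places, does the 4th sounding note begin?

1. 0.0ms @ 0 + 431.655ms (1)
2. 431.655ms @ 1 + 431.655ms (1)
3. 863.309ms @ 2 + 575.54ms (4/3)
4. 1438.849ms @ 10/3 + 287.77ms (2/3)

note 4 onset = 10/3b = 1438.849ms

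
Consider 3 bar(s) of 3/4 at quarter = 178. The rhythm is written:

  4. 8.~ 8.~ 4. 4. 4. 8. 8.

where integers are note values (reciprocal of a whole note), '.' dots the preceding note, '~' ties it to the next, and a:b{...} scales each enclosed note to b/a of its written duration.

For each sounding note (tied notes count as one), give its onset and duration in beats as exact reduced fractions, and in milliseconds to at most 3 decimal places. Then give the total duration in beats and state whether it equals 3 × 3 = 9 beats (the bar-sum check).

1) 0.0ms=0b +505.618ms=3/2b
2) 505.618ms=3/2b +1011.236ms=3b
3) 1516.854ms=9/2b +505.618ms=3/2b
4) 2022.472ms=6b +505.618ms=3/2b
5) 2528.09ms=15/2b +252.809ms=3/4b
6) 2780.899ms=33/4b +252.809ms=3/4b
Σ=9b of 9 (178bpm 3/4) — PASS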